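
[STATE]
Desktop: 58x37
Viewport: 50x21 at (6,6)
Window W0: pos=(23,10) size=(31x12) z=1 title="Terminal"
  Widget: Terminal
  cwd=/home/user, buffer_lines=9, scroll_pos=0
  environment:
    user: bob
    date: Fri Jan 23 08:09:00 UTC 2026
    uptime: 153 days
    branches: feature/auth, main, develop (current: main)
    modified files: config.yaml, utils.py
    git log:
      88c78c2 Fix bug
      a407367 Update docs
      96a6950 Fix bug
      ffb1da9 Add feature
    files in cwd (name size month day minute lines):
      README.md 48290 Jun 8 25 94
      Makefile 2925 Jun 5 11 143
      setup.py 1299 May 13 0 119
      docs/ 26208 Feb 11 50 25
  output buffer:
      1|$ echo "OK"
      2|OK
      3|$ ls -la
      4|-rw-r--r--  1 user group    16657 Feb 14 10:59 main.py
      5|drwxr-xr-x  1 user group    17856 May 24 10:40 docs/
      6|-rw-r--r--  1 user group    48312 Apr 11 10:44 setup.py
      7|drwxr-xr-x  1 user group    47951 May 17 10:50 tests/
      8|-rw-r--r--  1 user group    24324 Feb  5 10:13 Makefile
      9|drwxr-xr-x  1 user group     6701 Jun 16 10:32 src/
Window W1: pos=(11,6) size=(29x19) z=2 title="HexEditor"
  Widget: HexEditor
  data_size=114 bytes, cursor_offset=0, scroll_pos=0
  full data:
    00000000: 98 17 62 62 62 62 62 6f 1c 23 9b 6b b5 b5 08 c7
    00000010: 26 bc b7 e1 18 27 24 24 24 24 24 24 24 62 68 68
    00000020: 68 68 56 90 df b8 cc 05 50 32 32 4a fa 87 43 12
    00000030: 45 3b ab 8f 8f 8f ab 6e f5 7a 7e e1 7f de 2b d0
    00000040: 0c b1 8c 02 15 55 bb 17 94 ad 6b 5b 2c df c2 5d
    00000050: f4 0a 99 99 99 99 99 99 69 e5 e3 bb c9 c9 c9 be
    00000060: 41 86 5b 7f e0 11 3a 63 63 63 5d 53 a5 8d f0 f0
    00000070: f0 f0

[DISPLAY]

     ┏━━━━━━━━━━━━━━━━━━━━━━━━━━━┓                
     ┃ HexEditor                 ┃                
     ┠───────────────────────────┨                
     ┃00000000  98 17 62 62 62 62┃                
     ┃00000010  26 bc b7 e1 18 27┃━━━━━━━━━━━━━┓  
     ┃00000020  68 68 56 90 df b8┃             ┃  
     ┃00000030  45 3b ab 8f 8f 8f┃─────────────┨  
     ┃00000040  0c b1 8c 02 15 55┃             ┃  
     ┃00000050  f4 0a 99 99 99 99┃             ┃  
     ┃00000060  41 86 5b 7f e0 11┃             ┃  
     ┃00000070  f0 f0            ┃er group    1┃  
     ┃                           ┃er group    1┃  
     ┃                           ┃er group    4┃  
     ┃                           ┃er group    4┃  
     ┃                           ┃er group    2┃  
     ┃                           ┃━━━━━━━━━━━━━┛  
     ┃                           ┃                
     ┃                           ┃                
     ┗━━━━━━━━━━━━━━━━━━━━━━━━━━━┛                
                                                  
                                                  


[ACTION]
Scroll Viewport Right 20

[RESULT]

   ┏━━━━━━━━━━━━━━━━━━━━━━━━━━━┓                  
   ┃ HexEditor                 ┃                  
   ┠───────────────────────────┨                  
   ┃00000000  98 17 62 62 62 62┃                  
   ┃00000010  26 bc b7 e1 18 27┃━━━━━━━━━━━━━┓    
   ┃00000020  68 68 56 90 df b8┃             ┃    
   ┃00000030  45 3b ab 8f 8f 8f┃─────────────┨    
   ┃00000040  0c b1 8c 02 15 55┃             ┃    
   ┃00000050  f4 0a 99 99 99 99┃             ┃    
   ┃00000060  41 86 5b 7f e0 11┃             ┃    
   ┃00000070  f0 f0            ┃er group    1┃    
   ┃                           ┃er group    1┃    
   ┃                           ┃er group    4┃    
   ┃                           ┃er group    4┃    
   ┃                           ┃er group    2┃    
   ┃                           ┃━━━━━━━━━━━━━┛    
   ┃                           ┃                  
   ┃                           ┃                  
   ┗━━━━━━━━━━━━━━━━━━━━━━━━━━━┛                  
                                                  
                                                  


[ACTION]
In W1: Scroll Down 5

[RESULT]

   ┏━━━━━━━━━━━━━━━━━━━━━━━━━━━┓                  
   ┃ HexEditor                 ┃                  
   ┠───────────────────────────┨                  
   ┃00000050  f4 0a 99 99 99 99┃                  
   ┃00000060  41 86 5b 7f e0 11┃━━━━━━━━━━━━━┓    
   ┃00000070  f0 f0            ┃             ┃    
   ┃                           ┃─────────────┨    
   ┃                           ┃             ┃    
   ┃                           ┃             ┃    
   ┃                           ┃             ┃    
   ┃                           ┃er group    1┃    
   ┃                           ┃er group    1┃    
   ┃                           ┃er group    4┃    
   ┃                           ┃er group    4┃    
   ┃                           ┃er group    2┃    
   ┃                           ┃━━━━━━━━━━━━━┛    
   ┃                           ┃                  
   ┃                           ┃                  
   ┗━━━━━━━━━━━━━━━━━━━━━━━━━━━┛                  
                                                  
                                                  


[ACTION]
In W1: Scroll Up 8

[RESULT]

   ┏━━━━━━━━━━━━━━━━━━━━━━━━━━━┓                  
   ┃ HexEditor                 ┃                  
   ┠───────────────────────────┨                  
   ┃00000000  98 17 62 62 62 62┃                  
   ┃00000010  26 bc b7 e1 18 27┃━━━━━━━━━━━━━┓    
   ┃00000020  68 68 56 90 df b8┃             ┃    
   ┃00000030  45 3b ab 8f 8f 8f┃─────────────┨    
   ┃00000040  0c b1 8c 02 15 55┃             ┃    
   ┃00000050  f4 0a 99 99 99 99┃             ┃    
   ┃00000060  41 86 5b 7f e0 11┃             ┃    
   ┃00000070  f0 f0            ┃er group    1┃    
   ┃                           ┃er group    1┃    
   ┃                           ┃er group    4┃    
   ┃                           ┃er group    4┃    
   ┃                           ┃er group    2┃    
   ┃                           ┃━━━━━━━━━━━━━┛    
   ┃                           ┃                  
   ┃                           ┃                  
   ┗━━━━━━━━━━━━━━━━━━━━━━━━━━━┛                  
                                                  
                                                  


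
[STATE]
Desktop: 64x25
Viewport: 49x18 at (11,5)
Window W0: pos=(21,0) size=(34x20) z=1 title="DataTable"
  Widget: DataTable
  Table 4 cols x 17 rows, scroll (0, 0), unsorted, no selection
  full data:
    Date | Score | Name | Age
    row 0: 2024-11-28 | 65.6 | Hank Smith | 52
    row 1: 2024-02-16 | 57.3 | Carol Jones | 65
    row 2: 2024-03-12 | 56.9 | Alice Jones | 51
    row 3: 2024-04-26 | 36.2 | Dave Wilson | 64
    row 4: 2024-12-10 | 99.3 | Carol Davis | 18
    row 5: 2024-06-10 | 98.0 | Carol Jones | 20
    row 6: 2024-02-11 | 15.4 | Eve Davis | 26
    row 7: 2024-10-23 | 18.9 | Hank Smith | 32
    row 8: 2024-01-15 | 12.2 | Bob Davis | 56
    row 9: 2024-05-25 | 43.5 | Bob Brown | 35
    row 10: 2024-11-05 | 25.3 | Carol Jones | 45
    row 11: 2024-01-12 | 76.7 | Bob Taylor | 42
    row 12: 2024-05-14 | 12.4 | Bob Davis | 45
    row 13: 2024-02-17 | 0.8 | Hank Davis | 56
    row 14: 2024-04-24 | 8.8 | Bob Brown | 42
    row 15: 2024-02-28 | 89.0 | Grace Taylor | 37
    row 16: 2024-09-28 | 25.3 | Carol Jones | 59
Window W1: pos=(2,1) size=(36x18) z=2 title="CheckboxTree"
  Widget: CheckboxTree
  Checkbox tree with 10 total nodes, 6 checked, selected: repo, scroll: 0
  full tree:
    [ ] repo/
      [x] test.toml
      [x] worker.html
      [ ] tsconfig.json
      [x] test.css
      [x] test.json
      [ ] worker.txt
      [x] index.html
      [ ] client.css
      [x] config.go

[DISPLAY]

est.toml                  ┃│Hank Smith  │52┃     
orker.html                ┃│Carol Jones │65┃     
sconfig.json              ┃│Alice Jones │51┃     
est.css                   ┃│Dave Wilson │64┃     
est.json                  ┃│Carol Davis │18┃     
orker.txt                 ┃│Carol Jones │20┃     
ndex.html                 ┃│Eve Davis   │26┃     
lient.css                 ┃│Hank Smith  │32┃     
onfig.go                  ┃│Bob Davis   │56┃     
                          ┃│Bob Brown   │35┃     
                          ┃│Carol Jones │45┃     
                          ┃│Bob Taylor  │42┃     
                          ┃│Bob Davis   │45┃     
━━━━━━━━━━━━━━━━━━━━━━━━━━┛│Hank Davis  │56┃     
          ┗━━━━━━━━━━━━━━━━━━━━━━━━━━━━━━━━┛     
                                                 
                                                 
                                                 


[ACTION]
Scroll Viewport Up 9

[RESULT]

          ┏━━━━━━━━━━━━━━━━━━━━━━━━━━━━━━━━┓     
━━━━━━━━━━━━━━━━━━━━━━━━━━┓                ┃     
xTree                     ┃────────────────┨     
──────────────────────────┨│Name        │Ag┃     
o/                        ┃┼────────────┼──┃     
est.toml                  ┃│Hank Smith  │52┃     
orker.html                ┃│Carol Jones │65┃     
sconfig.json              ┃│Alice Jones │51┃     
est.css                   ┃│Dave Wilson │64┃     
est.json                  ┃│Carol Davis │18┃     
orker.txt                 ┃│Carol Jones │20┃     
ndex.html                 ┃│Eve Davis   │26┃     
lient.css                 ┃│Hank Smith  │32┃     
onfig.go                  ┃│Bob Davis   │56┃     
                          ┃│Bob Brown   │35┃     
                          ┃│Carol Jones │45┃     
                          ┃│Bob Taylor  │42┃     
                          ┃│Bob Davis   │45┃     


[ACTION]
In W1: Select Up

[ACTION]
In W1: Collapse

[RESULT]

          ┏━━━━━━━━━━━━━━━━━━━━━━━━━━━━━━━━┓     
━━━━━━━━━━━━━━━━━━━━━━━━━━┓                ┃     
xTree                     ┃────────────────┨     
──────────────────────────┨│Name        │Ag┃     
o/                        ┃┼────────────┼──┃     
                          ┃│Hank Smith  │52┃     
                          ┃│Carol Jones │65┃     
                          ┃│Alice Jones │51┃     
                          ┃│Dave Wilson │64┃     
                          ┃│Carol Davis │18┃     
                          ┃│Carol Jones │20┃     
                          ┃│Eve Davis   │26┃     
                          ┃│Hank Smith  │32┃     
                          ┃│Bob Davis   │56┃     
                          ┃│Bob Brown   │35┃     
                          ┃│Carol Jones │45┃     
                          ┃│Bob Taylor  │42┃     
                          ┃│Bob Davis   │45┃     


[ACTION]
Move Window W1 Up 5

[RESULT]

━━━━━━━━━━━━━━━━━━━━━━━━━━┓━━━━━━━━━━━━━━━━┓     
xTree                     ┃                ┃     
──────────────────────────┨────────────────┨     
o/                        ┃│Name        │Ag┃     
                          ┃┼────────────┼──┃     
                          ┃│Hank Smith  │52┃     
                          ┃│Carol Jones │65┃     
                          ┃│Alice Jones │51┃     
                          ┃│Dave Wilson │64┃     
                          ┃│Carol Davis │18┃     
                          ┃│Carol Jones │20┃     
                          ┃│Eve Davis   │26┃     
                          ┃│Hank Smith  │32┃     
                          ┃│Bob Davis   │56┃     
                          ┃│Bob Brown   │35┃     
                          ┃│Carol Jones │45┃     
                          ┃│Bob Taylor  │42┃     
━━━━━━━━━━━━━━━━━━━━━━━━━━┛│Bob Davis   │45┃     


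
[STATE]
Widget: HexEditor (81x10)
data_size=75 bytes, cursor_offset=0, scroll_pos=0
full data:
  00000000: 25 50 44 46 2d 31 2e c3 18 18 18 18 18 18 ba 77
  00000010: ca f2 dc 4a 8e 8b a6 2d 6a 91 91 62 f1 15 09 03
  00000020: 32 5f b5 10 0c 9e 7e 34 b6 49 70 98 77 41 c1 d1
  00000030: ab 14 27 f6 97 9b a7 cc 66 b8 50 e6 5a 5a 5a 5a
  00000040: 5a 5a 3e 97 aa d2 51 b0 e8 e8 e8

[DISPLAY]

00000000  25 50 44 46 2d 31 2e c3  18 18 18 18 18 18 ba 77  |%PDF-1.........w|   
00000010  ca f2 dc 4a 8e 8b a6 2d  6a 91 91 62 f1 15 09 03  |...J...-j..b....|   
00000020  32 5f b5 10 0c 9e 7e 34  b6 49 70 98 77 41 c1 d1  |2_....~4.Ip.wA..|   
00000030  ab 14 27 f6 97 9b a7 cc  66 b8 50 e6 5a 5a 5a 5a  |..'.....f.P.ZZZZ|   
00000040  5a 5a 3e 97 aa d2 51 b0  e8 e8 e8                 |ZZ>...Q....     |   
                                                                                 
                                                                                 
                                                                                 
                                                                                 
                                                                                 


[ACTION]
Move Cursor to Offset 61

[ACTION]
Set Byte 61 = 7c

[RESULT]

00000000  25 50 44 46 2d 31 2e c3  18 18 18 18 18 18 ba 77  |%PDF-1.........w|   
00000010  ca f2 dc 4a 8e 8b a6 2d  6a 91 91 62 f1 15 09 03  |...J...-j..b....|   
00000020  32 5f b5 10 0c 9e 7e 34  b6 49 70 98 77 41 c1 d1  |2_....~4.Ip.wA..|   
00000030  ab 14 27 f6 97 9b a7 cc  66 b8 50 e6 5a 7C 5a 5a  |..'.....f.P.Z|ZZ|   
00000040  5a 5a 3e 97 aa d2 51 b0  e8 e8 e8                 |ZZ>...Q....     |   
                                                                                 
                                                                                 
                                                                                 
                                                                                 
                                                                                 


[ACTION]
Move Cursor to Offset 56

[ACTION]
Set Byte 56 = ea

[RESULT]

00000000  25 50 44 46 2d 31 2e c3  18 18 18 18 18 18 ba 77  |%PDF-1.........w|   
00000010  ca f2 dc 4a 8e 8b a6 2d  6a 91 91 62 f1 15 09 03  |...J...-j..b....|   
00000020  32 5f b5 10 0c 9e 7e 34  b6 49 70 98 77 41 c1 d1  |2_....~4.Ip.wA..|   
00000030  ab 14 27 f6 97 9b a7 cc  EA b8 50 e6 5a 7c 5a 5a  |..'.......P.Z|ZZ|   
00000040  5a 5a 3e 97 aa d2 51 b0  e8 e8 e8                 |ZZ>...Q....     |   
                                                                                 
                                                                                 
                                                                                 
                                                                                 
                                                                                 


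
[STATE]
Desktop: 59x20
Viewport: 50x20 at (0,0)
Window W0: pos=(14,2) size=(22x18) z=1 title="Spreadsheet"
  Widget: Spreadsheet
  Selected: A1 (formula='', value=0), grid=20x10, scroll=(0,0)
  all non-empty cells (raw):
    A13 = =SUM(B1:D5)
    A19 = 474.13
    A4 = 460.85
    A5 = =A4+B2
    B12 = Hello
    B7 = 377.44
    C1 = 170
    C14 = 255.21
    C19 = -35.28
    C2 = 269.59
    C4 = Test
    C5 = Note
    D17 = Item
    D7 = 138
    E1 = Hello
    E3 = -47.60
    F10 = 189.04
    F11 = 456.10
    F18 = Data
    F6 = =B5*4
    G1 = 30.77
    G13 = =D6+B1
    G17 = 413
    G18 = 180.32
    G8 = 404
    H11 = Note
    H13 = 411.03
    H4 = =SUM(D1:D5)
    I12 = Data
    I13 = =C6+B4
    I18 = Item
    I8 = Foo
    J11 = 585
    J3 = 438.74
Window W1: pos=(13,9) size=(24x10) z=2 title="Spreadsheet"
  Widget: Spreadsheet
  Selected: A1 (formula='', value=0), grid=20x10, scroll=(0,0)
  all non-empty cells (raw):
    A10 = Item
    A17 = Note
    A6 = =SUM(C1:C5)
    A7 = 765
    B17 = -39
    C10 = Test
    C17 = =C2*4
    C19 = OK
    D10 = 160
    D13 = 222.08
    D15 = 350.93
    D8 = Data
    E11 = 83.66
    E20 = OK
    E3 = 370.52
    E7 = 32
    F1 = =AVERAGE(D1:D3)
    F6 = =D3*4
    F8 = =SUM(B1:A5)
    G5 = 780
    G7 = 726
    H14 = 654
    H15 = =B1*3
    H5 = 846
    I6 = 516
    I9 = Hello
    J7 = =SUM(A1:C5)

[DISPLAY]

                                                  
                                                  
              ┏━━━━━━━━━━━━━━━━━━━━┓              
              ┃ Spreadsheet        ┃              
              ┠────────────────────┨              
              ┃A1:                 ┃              
              ┃       A       B    ┃              
              ┃--------------------┃              
              ┃  1      [0]       0┃              
             ┏━━━━━━━━━━━━━━━━━━━━━━┓             
             ┃ Spreadsheet          ┃             
             ┠──────────────────────┨             
             ┃A1:                   ┃             
             ┃       A       B      ┃             
             ┃----------------------┃             
             ┃  1      [0]       0  ┃             
             ┃  2        0       0  ┃             
             ┃  3        0       0  ┃             
             ┗━━━━━━━━━━━━━━━━━━━━━━┛             
              ┗━━━━━━━━━━━━━━━━━━━━┛              


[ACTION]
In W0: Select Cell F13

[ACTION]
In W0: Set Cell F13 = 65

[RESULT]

                                                  
                                                  
              ┏━━━━━━━━━━━━━━━━━━━━┓              
              ┃ Spreadsheet        ┃              
              ┠────────────────────┨              
              ┃F13: 65             ┃              
              ┃       A       B    ┃              
              ┃--------------------┃              
              ┃  1        0       0┃              
             ┏━━━━━━━━━━━━━━━━━━━━━━┓             
             ┃ Spreadsheet          ┃             
             ┠──────────────────────┨             
             ┃A1:                   ┃             
             ┃       A       B      ┃             
             ┃----------------------┃             
             ┃  1      [0]       0  ┃             
             ┃  2        0       0  ┃             
             ┃  3        0       0  ┃             
             ┗━━━━━━━━━━━━━━━━━━━━━━┛             
              ┗━━━━━━━━━━━━━━━━━━━━┛              


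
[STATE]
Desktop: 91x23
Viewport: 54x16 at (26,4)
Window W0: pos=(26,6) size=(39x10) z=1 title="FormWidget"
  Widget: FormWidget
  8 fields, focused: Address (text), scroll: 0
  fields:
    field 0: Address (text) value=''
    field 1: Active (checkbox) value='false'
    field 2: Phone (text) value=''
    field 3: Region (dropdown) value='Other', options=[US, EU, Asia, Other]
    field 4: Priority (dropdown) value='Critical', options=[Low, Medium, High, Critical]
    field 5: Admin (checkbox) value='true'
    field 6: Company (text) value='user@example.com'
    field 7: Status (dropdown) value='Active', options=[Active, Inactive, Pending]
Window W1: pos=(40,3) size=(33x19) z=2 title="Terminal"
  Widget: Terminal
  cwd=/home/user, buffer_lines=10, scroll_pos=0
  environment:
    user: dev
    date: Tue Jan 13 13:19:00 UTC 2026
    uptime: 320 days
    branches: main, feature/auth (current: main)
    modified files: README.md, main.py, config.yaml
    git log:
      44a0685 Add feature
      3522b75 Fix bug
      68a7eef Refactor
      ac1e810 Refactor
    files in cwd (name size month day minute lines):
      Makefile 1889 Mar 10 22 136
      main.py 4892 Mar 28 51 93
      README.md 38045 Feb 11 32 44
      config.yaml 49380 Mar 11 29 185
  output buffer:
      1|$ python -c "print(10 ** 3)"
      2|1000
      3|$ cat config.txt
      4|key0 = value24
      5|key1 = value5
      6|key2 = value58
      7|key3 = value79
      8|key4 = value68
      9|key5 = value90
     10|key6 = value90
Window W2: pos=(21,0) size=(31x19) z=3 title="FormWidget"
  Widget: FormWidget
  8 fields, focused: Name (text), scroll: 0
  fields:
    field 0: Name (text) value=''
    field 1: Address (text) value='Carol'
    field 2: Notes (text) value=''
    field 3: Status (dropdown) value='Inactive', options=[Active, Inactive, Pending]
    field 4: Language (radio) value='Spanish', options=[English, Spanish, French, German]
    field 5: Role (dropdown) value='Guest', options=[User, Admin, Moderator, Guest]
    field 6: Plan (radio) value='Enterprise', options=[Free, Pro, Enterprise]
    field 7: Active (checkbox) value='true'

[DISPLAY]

dress:    [Carol        ]┃                    ┃       
tes:      [             ]┃────────────────────┨       
atus:     [Inactive    ▼]┃ "print(10 ** 3)"   ┃       
nguage:   ( ) English  (●┃                    ┃       
le:       [Guest       ▼]┃g.txt               ┃       
an:       ( ) Free  ( ) P┃e24                 ┃       
tive:     [x]            ┃e5                  ┃       
                         ┃e58                 ┃       
                         ┃e79                 ┃       
                         ┃e68                 ┃       
                         ┃e90                 ┃       
                         ┃e90                 ┃       
                         ┃                    ┃       
                         ┃                    ┃       
━━━━━━━━━━━━━━━━━━━━━━━━━┛                    ┃       
              ┃                               ┃       


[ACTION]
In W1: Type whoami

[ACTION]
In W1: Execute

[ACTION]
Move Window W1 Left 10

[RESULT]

dress:    [Carol        ]┃          ┃                 
tes:      [             ]┃──────────┨                 
atus:     [Inactive    ▼]┃ ** 3)"   ┃━┓               
nguage:   ( ) English  (●┃          ┃ ┃               
le:       [Guest       ▼]┃          ┃─┨               
an:       ( ) Free  ( ) P┃          ┃]┃               
tive:     [x]            ┃          ┃ ┃               
                         ┃          ┃]┃               
                         ┃          ┃]┃               
                         ┃          ┃]┃               
                         ┃          ┃ ┃               
                         ┃          ┃━┛               
                         ┃          ┃                 
                         ┃          ┃                 
━━━━━━━━━━━━━━━━━━━━━━━━━┛          ┃                 
    ┃                               ┃                 


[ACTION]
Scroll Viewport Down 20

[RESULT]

nguage:   ( ) English  (●┃          ┃ ┃               
le:       [Guest       ▼]┃          ┃─┨               
an:       ( ) Free  ( ) P┃          ┃]┃               
tive:     [x]            ┃          ┃ ┃               
                         ┃          ┃]┃               
                         ┃          ┃]┃               
                         ┃          ┃]┃               
                         ┃          ┃ ┃               
                         ┃          ┃━┛               
                         ┃          ┃                 
                         ┃          ┃                 
━━━━━━━━━━━━━━━━━━━━━━━━━┛          ┃                 
    ┃                               ┃                 
    ┃                               ┃                 
    ┗━━━━━━━━━━━━━━━━━━━━━━━━━━━━━━━┛                 
                                                      


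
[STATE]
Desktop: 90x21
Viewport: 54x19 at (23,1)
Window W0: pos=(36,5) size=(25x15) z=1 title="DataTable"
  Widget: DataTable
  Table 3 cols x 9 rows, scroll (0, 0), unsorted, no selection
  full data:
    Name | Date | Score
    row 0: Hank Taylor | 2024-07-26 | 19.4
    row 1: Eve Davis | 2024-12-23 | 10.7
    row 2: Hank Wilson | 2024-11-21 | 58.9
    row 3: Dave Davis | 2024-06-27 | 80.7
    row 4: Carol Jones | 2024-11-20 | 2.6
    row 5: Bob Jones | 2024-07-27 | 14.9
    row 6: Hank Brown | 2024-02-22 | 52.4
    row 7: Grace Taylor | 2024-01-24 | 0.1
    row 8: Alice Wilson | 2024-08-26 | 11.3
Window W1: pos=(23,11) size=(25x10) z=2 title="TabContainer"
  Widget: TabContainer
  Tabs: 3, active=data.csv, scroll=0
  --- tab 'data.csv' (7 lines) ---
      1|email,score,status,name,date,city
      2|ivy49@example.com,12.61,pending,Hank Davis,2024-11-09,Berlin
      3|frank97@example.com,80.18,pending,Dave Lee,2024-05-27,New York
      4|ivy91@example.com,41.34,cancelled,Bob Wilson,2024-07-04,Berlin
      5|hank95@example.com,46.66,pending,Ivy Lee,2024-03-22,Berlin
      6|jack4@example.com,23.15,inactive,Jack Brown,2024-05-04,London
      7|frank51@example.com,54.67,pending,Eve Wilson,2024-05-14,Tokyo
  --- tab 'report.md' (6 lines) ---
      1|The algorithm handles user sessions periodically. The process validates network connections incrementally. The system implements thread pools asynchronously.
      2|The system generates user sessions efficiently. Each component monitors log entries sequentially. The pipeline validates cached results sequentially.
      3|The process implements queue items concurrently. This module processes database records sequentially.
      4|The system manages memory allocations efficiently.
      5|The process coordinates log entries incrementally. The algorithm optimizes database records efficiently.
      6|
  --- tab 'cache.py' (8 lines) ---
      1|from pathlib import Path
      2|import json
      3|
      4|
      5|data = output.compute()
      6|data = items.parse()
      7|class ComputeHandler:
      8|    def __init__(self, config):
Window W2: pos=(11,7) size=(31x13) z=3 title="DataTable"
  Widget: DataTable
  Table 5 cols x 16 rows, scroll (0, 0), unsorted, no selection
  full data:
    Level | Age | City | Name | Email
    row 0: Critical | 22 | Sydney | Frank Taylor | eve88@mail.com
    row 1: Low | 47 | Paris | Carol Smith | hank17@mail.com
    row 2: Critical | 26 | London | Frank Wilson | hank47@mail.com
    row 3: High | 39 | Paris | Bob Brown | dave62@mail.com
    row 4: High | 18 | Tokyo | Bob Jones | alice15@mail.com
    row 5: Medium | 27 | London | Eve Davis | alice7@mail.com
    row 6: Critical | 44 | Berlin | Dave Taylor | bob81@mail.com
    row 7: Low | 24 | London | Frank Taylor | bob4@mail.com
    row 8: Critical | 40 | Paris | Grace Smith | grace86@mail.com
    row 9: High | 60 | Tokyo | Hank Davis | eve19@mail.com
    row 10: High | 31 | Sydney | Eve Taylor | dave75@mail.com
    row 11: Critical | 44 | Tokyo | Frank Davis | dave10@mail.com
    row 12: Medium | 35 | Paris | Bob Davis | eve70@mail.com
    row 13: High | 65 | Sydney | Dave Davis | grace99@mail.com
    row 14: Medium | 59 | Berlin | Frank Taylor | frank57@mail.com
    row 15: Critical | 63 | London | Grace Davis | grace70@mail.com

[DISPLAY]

                                                      
                                                      
                                                      
                                                      
             ┏━━━━━━━━━━━━━━━━━━━━━━━┓                
             ┃ DataTable             ┃                
━━━━━━━━━━━━━━━━━━┓──────────────────┨                
                  ┃       │Date      ┃                
──────────────────┨───────┼──────────┃                
e│City  │Name     ┃Taylor │2024-07-26┃                
─┼──────┼─────────┃━━━━━┓ │2024-12-23┃                
 │Sydney│Frank Tay┃     ┃ │2024-11-21┃                
 │Paris │Carol Smi┃─────┨ │2024-06-27┃                
 │London│Frank Wil┃.md │┃ │2024-11-20┃                
 │Paris │Bob Brown┃─────┃ │2024-07-27┃                
 │Tokyo │Bob Jones┃,name┃ │2024-02-22┃                
 │London│Eve Davis┃12.61┃r│2024-01-24┃                
 │Berlin│Dave Tayl┃m,80.┃n│2024-08-26┃                
━━━━━━━━━━━━━━━━━━┛41.34┃━━━━━━━━━━━━┛                


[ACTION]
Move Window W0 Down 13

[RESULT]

                                                      
                                                      
                                                      
                                                      
                                                      
             ┏━━━━━━━━━━━━━━━━━━━━━━━┓                
━━━━━━━━━━━━━━━━━━┓Table             ┃                
                  ┃──────────────────┨                
──────────────────┨       │Date      ┃                
e│City  │Name     ┃───────┼──────────┃                
─┼──────┼─────────┃━━━━━┓ │2024-07-26┃                
 │Sydney│Frank Tay┃     ┃ │2024-12-23┃                
 │Paris │Carol Smi┃─────┨ │2024-11-21┃                
 │London│Frank Wil┃.md │┃ │2024-06-27┃                
 │Paris │Bob Brown┃─────┃ │2024-11-20┃                
 │Tokyo │Bob Jones┃,name┃ │2024-07-27┃                
 │London│Eve Davis┃12.61┃ │2024-02-22┃                
 │Berlin│Dave Tayl┃m,80.┃r│2024-01-24┃                
━━━━━━━━━━━━━━━━━━┛41.34┃n│2024-08-26┃                


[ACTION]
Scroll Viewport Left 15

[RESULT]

                                                      
                                                      
                                                      
                                                      
                                                      
                            ┏━━━━━━━━━━━━━━━━━━━━━━━┓ 
   ┏━━━━━━━━━━━━━━━━━━━━━━━━━━━━━┓Table             ┃ 
   ┃ DataTable                   ┃──────────────────┨ 
   ┠─────────────────────────────┨       │Date      ┃ 
   ┃Level   │Age│City  │Name     ┃───────┼──────────┃ 
   ┃────────┼───┼──────┼─────────┃━━━━━┓ │2024-07-26┃ 
   ┃Critical│22 │Sydney│Frank Tay┃     ┃ │2024-12-23┃ 
   ┃Low     │47 │Paris │Carol Smi┃─────┨ │2024-11-21┃ 
   ┃Critical│26 │London│Frank Wil┃.md │┃ │2024-06-27┃ 
   ┃High    │39 │Paris │Bob Brown┃─────┃ │2024-11-20┃ 
   ┃High    │18 │Tokyo │Bob Jones┃,name┃ │2024-07-27┃ 
   ┃Medium  │27 │London│Eve Davis┃12.61┃ │2024-02-22┃ 
   ┃Critical│44 │Berlin│Dave Tayl┃m,80.┃r│2024-01-24┃ 
   ┗━━━━━━━━━━━━━━━━━━━━━━━━━━━━━┛41.34┃n│2024-08-26┃ 


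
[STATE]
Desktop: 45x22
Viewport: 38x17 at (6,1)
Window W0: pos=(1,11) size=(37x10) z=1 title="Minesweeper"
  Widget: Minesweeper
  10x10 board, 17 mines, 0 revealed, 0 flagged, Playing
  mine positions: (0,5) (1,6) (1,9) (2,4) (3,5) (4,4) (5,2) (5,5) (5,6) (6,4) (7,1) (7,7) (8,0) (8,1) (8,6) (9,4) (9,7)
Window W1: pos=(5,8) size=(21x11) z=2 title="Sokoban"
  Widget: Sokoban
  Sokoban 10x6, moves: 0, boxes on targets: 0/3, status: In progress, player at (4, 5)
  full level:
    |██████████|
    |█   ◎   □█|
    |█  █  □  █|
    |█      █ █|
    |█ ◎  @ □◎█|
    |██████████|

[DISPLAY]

                                      
                                      
                                      
                                      
                                      
                                      
                                      
━━━━━━━━━━━━━━━━━━━┓                  
 Sokoban           ┃                  
───────────────────┨                  
██████████         ┃━━━━━━━━━━━┓      
█   ◎   □█         ┃           ┃      
█  █  □  █         ┃───────────┨      
█      █ █         ┃           ┃      
█ ◎  @ □◎█         ┃           ┃      
██████████         ┃           ┃      
Moves: 0  0/3      ┃           ┃      


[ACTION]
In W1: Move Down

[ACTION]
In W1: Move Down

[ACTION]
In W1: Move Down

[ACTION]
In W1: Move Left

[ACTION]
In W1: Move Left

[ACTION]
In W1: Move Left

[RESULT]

                                      
                                      
                                      
                                      
                                      
                                      
                                      
━━━━━━━━━━━━━━━━━━━┓                  
 Sokoban           ┃                  
───────────────────┨                  
██████████         ┃━━━━━━━━━━━┓      
█   ◎   □█         ┃           ┃      
█  █  □  █         ┃───────────┨      
█      █ █         ┃           ┃      
█ +    □◎█         ┃           ┃      
██████████         ┃           ┃      
Moves: 3  0/3      ┃           ┃      


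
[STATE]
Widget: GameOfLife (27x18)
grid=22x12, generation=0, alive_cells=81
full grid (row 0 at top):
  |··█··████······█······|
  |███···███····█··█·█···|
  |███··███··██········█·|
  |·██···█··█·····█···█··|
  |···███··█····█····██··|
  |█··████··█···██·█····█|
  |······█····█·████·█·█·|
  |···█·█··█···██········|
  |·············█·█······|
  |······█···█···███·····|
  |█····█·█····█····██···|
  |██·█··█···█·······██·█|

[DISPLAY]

Gen: 0                     
··█··████······█······     
███···███····█··█·█···     
███··███··██········█·     
·██···█··█·····█···█··     
···███··█····█····██··     
█··████··█···██·█····█     
······█····█·████·█·█·     
···█·█··█···██········     
·············█·█······     
······█···█···███·····     
█····█·█····█····██···     
██·█··█···█·······██·█     
                           
                           
                           
                           
                           


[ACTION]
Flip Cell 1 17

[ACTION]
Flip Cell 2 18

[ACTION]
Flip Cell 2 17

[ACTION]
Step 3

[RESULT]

Gen: 3                     
·········█······█·█···     
···█·····█······█·····     
···█····██············     
····················██     
···············██·█·██     
······██············██     
···············███····     
······················     
············██········     
······█·····██········     
██···█·█··············     
██····█···············     
                           
                           
                           
                           
                           


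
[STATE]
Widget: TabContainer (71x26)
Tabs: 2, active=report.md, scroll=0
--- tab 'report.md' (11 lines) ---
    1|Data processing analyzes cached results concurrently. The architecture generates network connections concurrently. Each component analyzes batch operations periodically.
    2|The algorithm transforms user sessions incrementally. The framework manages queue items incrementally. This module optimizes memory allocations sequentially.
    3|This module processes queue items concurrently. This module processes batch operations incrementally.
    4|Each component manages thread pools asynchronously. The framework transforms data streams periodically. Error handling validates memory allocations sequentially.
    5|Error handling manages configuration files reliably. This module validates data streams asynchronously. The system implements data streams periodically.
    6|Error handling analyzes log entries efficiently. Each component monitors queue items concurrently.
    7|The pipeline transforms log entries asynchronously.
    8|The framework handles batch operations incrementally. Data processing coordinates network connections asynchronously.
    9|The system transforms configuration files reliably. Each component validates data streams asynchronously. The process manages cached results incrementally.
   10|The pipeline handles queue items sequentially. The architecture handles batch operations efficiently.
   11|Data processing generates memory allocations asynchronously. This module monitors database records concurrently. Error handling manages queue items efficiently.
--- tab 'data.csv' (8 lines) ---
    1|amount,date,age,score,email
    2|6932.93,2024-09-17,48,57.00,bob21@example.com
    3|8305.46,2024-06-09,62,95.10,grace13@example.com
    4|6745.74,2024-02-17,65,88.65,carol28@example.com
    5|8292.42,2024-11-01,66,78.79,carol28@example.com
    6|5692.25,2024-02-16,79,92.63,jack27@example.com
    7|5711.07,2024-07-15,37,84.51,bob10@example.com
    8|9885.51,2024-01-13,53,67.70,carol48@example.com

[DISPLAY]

[report.md]│ data.csv                                                  
───────────────────────────────────────────────────────────────────────
Data processing analyzes cached results concurrently. The architecture 
The algorithm transforms user sessions incrementally. The framework man
This module processes queue items concurrently. This module processes b
Each component manages thread pools asynchronously. The framework trans
Error handling manages configuration files reliably. This module valida
Error handling analyzes log entries efficiently. Each component monitor
The pipeline transforms log entries asynchronously.                    
The framework handles batch operations incrementally. Data processing c
The system transforms configuration files reliably. Each component vali
The pipeline handles queue items sequentially. The architecture handles
Data processing generates memory allocations asynchronously. This modul
                                                                       
                                                                       
                                                                       
                                                                       
                                                                       
                                                                       
                                                                       
                                                                       
                                                                       
                                                                       
                                                                       
                                                                       
                                                                       


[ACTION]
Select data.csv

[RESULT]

 report.md │[data.csv]                                                 
───────────────────────────────────────────────────────────────────────
amount,date,age,score,email                                            
6932.93,2024-09-17,48,57.00,bob21@example.com                          
8305.46,2024-06-09,62,95.10,grace13@example.com                        
6745.74,2024-02-17,65,88.65,carol28@example.com                        
8292.42,2024-11-01,66,78.79,carol28@example.com                        
5692.25,2024-02-16,79,92.63,jack27@example.com                         
5711.07,2024-07-15,37,84.51,bob10@example.com                          
9885.51,2024-01-13,53,67.70,carol48@example.com                        
                                                                       
                                                                       
                                                                       
                                                                       
                                                                       
                                                                       
                                                                       
                                                                       
                                                                       
                                                                       
                                                                       
                                                                       
                                                                       
                                                                       
                                                                       
                                                                       


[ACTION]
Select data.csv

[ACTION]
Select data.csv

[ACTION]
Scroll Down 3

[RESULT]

 report.md │[data.csv]                                                 
───────────────────────────────────────────────────────────────────────
6745.74,2024-02-17,65,88.65,carol28@example.com                        
8292.42,2024-11-01,66,78.79,carol28@example.com                        
5692.25,2024-02-16,79,92.63,jack27@example.com                         
5711.07,2024-07-15,37,84.51,bob10@example.com                          
9885.51,2024-01-13,53,67.70,carol48@example.com                        
                                                                       
                                                                       
                                                                       
                                                                       
                                                                       
                                                                       
                                                                       
                                                                       
                                                                       
                                                                       
                                                                       
                                                                       
                                                                       
                                                                       
                                                                       
                                                                       
                                                                       
                                                                       
                                                                       
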